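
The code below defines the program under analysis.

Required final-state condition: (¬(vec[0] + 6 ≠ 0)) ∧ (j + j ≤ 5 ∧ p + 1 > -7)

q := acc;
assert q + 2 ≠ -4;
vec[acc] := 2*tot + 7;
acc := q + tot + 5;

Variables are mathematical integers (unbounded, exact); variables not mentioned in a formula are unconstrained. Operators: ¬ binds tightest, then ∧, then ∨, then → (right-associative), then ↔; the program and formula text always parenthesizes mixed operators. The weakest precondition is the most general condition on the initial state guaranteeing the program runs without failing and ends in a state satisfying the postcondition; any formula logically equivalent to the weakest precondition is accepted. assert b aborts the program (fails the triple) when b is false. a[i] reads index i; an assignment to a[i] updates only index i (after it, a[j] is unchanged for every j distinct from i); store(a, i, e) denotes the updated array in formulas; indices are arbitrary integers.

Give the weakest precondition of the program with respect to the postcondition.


Working backward. After the program, the postcondition (¬(vec[0] + 6 ≠ 0)) ∧ (j + j ≤ 5 ∧ p + 1 > -7) must hold; in canonical form it is (¬(vec[0] ≠ -6)) ∧ 2*j ≤ 5 ∧ p > -8.
Before acc := q + tot + 5: (¬(vec[0] ≠ -6)) ∧ 2*j ≤ 5 ∧ p > -8
Before vec[acc] := 2*tot + 7: (¬(store(vec, acc, 2*tot + 7)[0] ≠ -6)) ∧ 2*j ≤ 5 ∧ p > -8
Before assert q + 2 ≠ -4: q ≠ -6 ∧ (¬(store(vec, acc, 2*tot + 7)[0] ≠ -6)) ∧ 2*j ≤ 5 ∧ p > -8
Before q := acc: acc ≠ -6 ∧ (¬(store(vec, acc, 2*tot + 7)[0] ≠ -6)) ∧ 2*j ≤ 5 ∧ p > -8
Answer: WP = acc ≠ -6 ∧ (¬(store(vec, acc, 2*tot + 7)[0] ≠ -6)) ∧ 2*j ≤ 5 ∧ p > -8


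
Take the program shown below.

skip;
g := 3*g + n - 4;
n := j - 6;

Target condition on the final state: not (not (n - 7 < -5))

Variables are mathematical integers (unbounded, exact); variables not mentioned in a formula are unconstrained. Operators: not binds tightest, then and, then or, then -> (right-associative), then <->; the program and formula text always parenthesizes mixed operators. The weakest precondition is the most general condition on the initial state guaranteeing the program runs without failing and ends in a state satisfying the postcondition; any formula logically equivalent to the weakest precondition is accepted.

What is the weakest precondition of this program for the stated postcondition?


Working backward. After the program, the postcondition not (not (n - 7 < -5)) must hold; in canonical form it is n < 2.
Before n := j - 6: j < 8
Before g := 3*g + n - 4: j < 8
Before skip: j < 8
Answer: WP = j < 8


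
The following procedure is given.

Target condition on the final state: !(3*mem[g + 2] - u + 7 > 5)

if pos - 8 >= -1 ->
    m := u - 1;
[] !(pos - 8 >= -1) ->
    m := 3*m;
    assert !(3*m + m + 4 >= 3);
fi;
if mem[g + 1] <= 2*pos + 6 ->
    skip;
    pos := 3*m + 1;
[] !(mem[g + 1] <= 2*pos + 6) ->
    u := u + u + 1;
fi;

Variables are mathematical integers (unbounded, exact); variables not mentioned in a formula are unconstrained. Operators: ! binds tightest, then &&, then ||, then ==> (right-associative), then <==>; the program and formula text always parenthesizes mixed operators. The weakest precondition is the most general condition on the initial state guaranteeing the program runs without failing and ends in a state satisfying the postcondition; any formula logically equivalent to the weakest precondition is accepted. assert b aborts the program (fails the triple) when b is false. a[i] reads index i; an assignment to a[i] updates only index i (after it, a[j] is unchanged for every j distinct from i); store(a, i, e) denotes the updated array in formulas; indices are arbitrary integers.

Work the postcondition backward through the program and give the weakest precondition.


Working backward. After the program, the postcondition !(3*mem[g + 2] - u + 7 > 5) must hold; in canonical form it is !(3*mem[g + 2] > u - 2).
Then branch requires !(3*mem[g + 2] > u - 2); else branch requires !(3*mem[g + 2] > 2*u - 1).
Before the if: (mem[g + 1] <= 2*pos + 6 ==> (!(3*mem[g + 2] > u - 2))) && ((!(mem[g + 1] <= 2*pos + 6)) ==> (!(3*mem[g + 2] > 2*u - 1)))
Then branch requires (mem[g + 1] <= 2*pos + 6 ==> (!(3*mem[g + 2] > u - 2))) && ((!(mem[g + 1] <= 2*pos + 6)) ==> (!(3*mem[g + 2] > 2*u - 1))); else branch requires (!(12*m >= -1)) && (mem[g + 1] <= 2*pos + 6 ==> (!(3*mem[g + 2] > u - 2))) && ((!(mem[g + 1] <= 2*pos + 6)) ==> (!(3*mem[g + 2] > 2*u - 1))).
Before the if: (pos >= 7 ==> ((mem[g + 1] <= 2*pos + 6 ==> (!(3*mem[g + 2] > u - 2))) && ((!(mem[g + 1] <= 2*pos + 6)) ==> (!(3*mem[g + 2] > 2*u - 1))))) && ((!(pos >= 7)) ==> ((!(12*m >= -1)) && (mem[g + 1] <= 2*pos + 6 ==> (!(3*mem[g + 2] > u - 2))) && ((!(mem[g + 1] <= 2*pos + 6)) ==> (!(3*mem[g + 2] > 2*u - 1)))))
Answer: WP = (pos >= 7 ==> ((mem[g + 1] <= 2*pos + 6 ==> (!(3*mem[g + 2] > u - 2))) && ((!(mem[g + 1] <= 2*pos + 6)) ==> (!(3*mem[g + 2] > 2*u - 1))))) && ((!(pos >= 7)) ==> ((!(12*m >= -1)) && (mem[g + 1] <= 2*pos + 6 ==> (!(3*mem[g + 2] > u - 2))) && ((!(mem[g + 1] <= 2*pos + 6)) ==> (!(3*mem[g + 2] > 2*u - 1)))))


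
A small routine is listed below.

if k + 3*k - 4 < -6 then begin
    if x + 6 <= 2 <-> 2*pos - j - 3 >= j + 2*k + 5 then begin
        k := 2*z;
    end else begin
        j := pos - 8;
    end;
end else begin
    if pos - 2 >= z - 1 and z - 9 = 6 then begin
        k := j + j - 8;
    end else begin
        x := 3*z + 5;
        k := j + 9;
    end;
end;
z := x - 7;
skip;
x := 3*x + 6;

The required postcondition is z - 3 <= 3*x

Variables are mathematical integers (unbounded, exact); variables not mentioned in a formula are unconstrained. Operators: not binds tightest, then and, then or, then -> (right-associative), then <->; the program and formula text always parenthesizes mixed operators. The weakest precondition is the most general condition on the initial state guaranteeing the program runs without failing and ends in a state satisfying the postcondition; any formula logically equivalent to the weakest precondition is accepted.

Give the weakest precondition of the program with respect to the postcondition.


Working backward. After the program, the postcondition z - 3 <= 3*x must hold; in canonical form it is z <= 3*x + 3.
Before x := 3*x + 6: z <= 9*x + 21
Before skip: z <= 9*x + 21
Before z := x - 7: 8*x >= -28
Then branch requires ((x <= -4 <-> 2*pos >= 2*j + 2*k + 8) -> 8*x >= -28) and ((not (x <= -4 <-> 2*pos >= 2*j + 2*k + 8)) -> 8*x >= -28); else branch requires ((pos >= z + 1 and z = 15) -> 8*x >= -28) and ((not (pos >= z + 1 and z = 15)) -> 24*z >= -68).
Before the if: (4*k < -2 -> (((x <= -4 <-> 2*pos >= 2*j + 2*k + 8) -> 8*x >= -28) and ((not (x <= -4 <-> 2*pos >= 2*j + 2*k + 8)) -> 8*x >= -28))) and ((not (4*k < -2)) -> (((pos >= z + 1 and z = 15) -> 8*x >= -28) and ((not (pos >= z + 1 and z = 15)) -> 24*z >= -68)))
Answer: WP = (4*k < -2 -> (((x <= -4 <-> 2*pos >= 2*j + 2*k + 8) -> 8*x >= -28) and ((not (x <= -4 <-> 2*pos >= 2*j + 2*k + 8)) -> 8*x >= -28))) and ((not (4*k < -2)) -> (((pos >= z + 1 and z = 15) -> 8*x >= -28) and ((not (pos >= z + 1 and z = 15)) -> 24*z >= -68)))


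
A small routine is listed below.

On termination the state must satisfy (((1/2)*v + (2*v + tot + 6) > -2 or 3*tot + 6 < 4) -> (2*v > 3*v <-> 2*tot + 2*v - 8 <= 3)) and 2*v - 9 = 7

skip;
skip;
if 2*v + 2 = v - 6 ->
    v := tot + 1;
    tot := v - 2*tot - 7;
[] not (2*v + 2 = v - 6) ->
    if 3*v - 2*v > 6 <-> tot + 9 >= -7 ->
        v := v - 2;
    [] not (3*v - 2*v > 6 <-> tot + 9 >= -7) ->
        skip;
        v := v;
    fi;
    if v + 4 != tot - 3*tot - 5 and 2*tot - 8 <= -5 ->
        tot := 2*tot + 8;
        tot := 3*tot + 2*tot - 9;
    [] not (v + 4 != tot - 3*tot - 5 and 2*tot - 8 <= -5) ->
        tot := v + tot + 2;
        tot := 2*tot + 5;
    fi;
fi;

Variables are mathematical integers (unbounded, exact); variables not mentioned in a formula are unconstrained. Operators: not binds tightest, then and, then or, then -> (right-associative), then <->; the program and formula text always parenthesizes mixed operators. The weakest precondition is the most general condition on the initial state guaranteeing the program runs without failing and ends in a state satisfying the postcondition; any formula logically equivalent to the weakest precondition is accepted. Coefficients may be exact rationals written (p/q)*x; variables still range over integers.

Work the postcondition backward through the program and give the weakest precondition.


Working backward. After the program, the postcondition (((1/2)*v + (2*v + tot + 6) > -2 or 3*tot + 6 < 4) -> (2*v > 3*v <-> 2*tot + 2*v - 8 <= 3)) and 2*v - 9 = 7 must hold; in canonical form it is ((tot + (5/2)*v > -8 or 3*tot < -2) -> (v < 0 <-> 2*tot + 2*v <= 11)) and 2*v = 16.
Then branch requires (((3/2)*tot > -9/2 or 3*tot > -16) -> tot < -1) and 2*tot = 14; else branch requires ((v > 6 <-> tot >= -16) -> (((2*tot + v != -7 and 2*tot <= 3) -> (((10*tot + (5/2)*v > -34 or 30*tot < -95) -> (v < 2 <-> 20*tot + 2*v <= -47)) and 2*v = 20)) and ((not (2*tot + v != -7 and 2*tot <= 3)) -> (((2*tot + (9/2)*v > -8 or 6*tot + 6*v < -17) -> (v < 2 <-> 4*tot + 6*v <= 5)) and 2*v = 20)))) and ((not (v > 6 <-> tot >= -16)) -> (((2*tot + v != -9 and 2*tot <= 3) -> (((10*tot + (5/2)*v > -39 or 30*tot < -95) -> (v < 0 <-> 20*tot + 2*v <= -51)) and 2*v = 16)) and ((not (2*tot + v != -9 and 2*tot <= 3)) -> (((2*tot + (9/2)*v > -17 or 6*tot + 6*v < -29) -> (v < 0 <-> 4*tot + 6*v <= -7)) and 2*v = 16)))).
Before the if: (v = -8 -> ((((3/2)*tot > -9/2 or 3*tot > -16) -> tot < -1) and 2*tot = 14)) and ((not (v = -8)) -> (((v > 6 <-> tot >= -16) -> (((2*tot + v != -7 and 2*tot <= 3) -> (((10*tot + (5/2)*v > -34 or 30*tot < -95) -> (v < 2 <-> 20*tot + 2*v <= -47)) and 2*v = 20)) and ((not (2*tot + v != -7 and 2*tot <= 3)) -> (((2*tot + (9/2)*v > -8 or 6*tot + 6*v < -17) -> (v < 2 <-> 4*tot + 6*v <= 5)) and 2*v = 20)))) and ((not (v > 6 <-> tot >= -16)) -> (((2*tot + v != -9 and 2*tot <= 3) -> (((10*tot + (5/2)*v > -39 or 30*tot < -95) -> (v < 0 <-> 20*tot + 2*v <= -51)) and 2*v = 16)) and ((not (2*tot + v != -9 and 2*tot <= 3)) -> (((2*tot + (9/2)*v > -17 or 6*tot + 6*v < -29) -> (v < 0 <-> 4*tot + 6*v <= -7)) and 2*v = 16))))))
Before skip: (v = -8 -> ((((3/2)*tot > -9/2 or 3*tot > -16) -> tot < -1) and 2*tot = 14)) and ((not (v = -8)) -> (((v > 6 <-> tot >= -16) -> (((2*tot + v != -7 and 2*tot <= 3) -> (((10*tot + (5/2)*v > -34 or 30*tot < -95) -> (v < 2 <-> 20*tot + 2*v <= -47)) and 2*v = 20)) and ((not (2*tot + v != -7 and 2*tot <= 3)) -> (((2*tot + (9/2)*v > -8 or 6*tot + 6*v < -17) -> (v < 2 <-> 4*tot + 6*v <= 5)) and 2*v = 20)))) and ((not (v > 6 <-> tot >= -16)) -> (((2*tot + v != -9 and 2*tot <= 3) -> (((10*tot + (5/2)*v > -39 or 30*tot < -95) -> (v < 0 <-> 20*tot + 2*v <= -51)) and 2*v = 16)) and ((not (2*tot + v != -9 and 2*tot <= 3)) -> (((2*tot + (9/2)*v > -17 or 6*tot + 6*v < -29) -> (v < 0 <-> 4*tot + 6*v <= -7)) and 2*v = 16))))))
Before skip: (v = -8 -> ((((3/2)*tot > -9/2 or 3*tot > -16) -> tot < -1) and 2*tot = 14)) and ((not (v = -8)) -> (((v > 6 <-> tot >= -16) -> (((2*tot + v != -7 and 2*tot <= 3) -> (((10*tot + (5/2)*v > -34 or 30*tot < -95) -> (v < 2 <-> 20*tot + 2*v <= -47)) and 2*v = 20)) and ((not (2*tot + v != -7 and 2*tot <= 3)) -> (((2*tot + (9/2)*v > -8 or 6*tot + 6*v < -17) -> (v < 2 <-> 4*tot + 6*v <= 5)) and 2*v = 20)))) and ((not (v > 6 <-> tot >= -16)) -> (((2*tot + v != -9 and 2*tot <= 3) -> (((10*tot + (5/2)*v > -39 or 30*tot < -95) -> (v < 0 <-> 20*tot + 2*v <= -51)) and 2*v = 16)) and ((not (2*tot + v != -9 and 2*tot <= 3)) -> (((2*tot + (9/2)*v > -17 or 6*tot + 6*v < -29) -> (v < 0 <-> 4*tot + 6*v <= -7)) and 2*v = 16))))))
Answer: WP = (v = -8 -> ((((3/2)*tot > -9/2 or 3*tot > -16) -> tot < -1) and 2*tot = 14)) and ((not (v = -8)) -> (((v > 6 <-> tot >= -16) -> (((2*tot + v != -7 and 2*tot <= 3) -> (((10*tot + (5/2)*v > -34 or 30*tot < -95) -> (v < 2 <-> 20*tot + 2*v <= -47)) and 2*v = 20)) and ((not (2*tot + v != -7 and 2*tot <= 3)) -> (((2*tot + (9/2)*v > -8 or 6*tot + 6*v < -17) -> (v < 2 <-> 4*tot + 6*v <= 5)) and 2*v = 20)))) and ((not (v > 6 <-> tot >= -16)) -> (((2*tot + v != -9 and 2*tot <= 3) -> (((10*tot + (5/2)*v > -39 or 30*tot < -95) -> (v < 0 <-> 20*tot + 2*v <= -51)) and 2*v = 16)) and ((not (2*tot + v != -9 and 2*tot <= 3)) -> (((2*tot + (9/2)*v > -17 or 6*tot + 6*v < -29) -> (v < 0 <-> 4*tot + 6*v <= -7)) and 2*v = 16))))))


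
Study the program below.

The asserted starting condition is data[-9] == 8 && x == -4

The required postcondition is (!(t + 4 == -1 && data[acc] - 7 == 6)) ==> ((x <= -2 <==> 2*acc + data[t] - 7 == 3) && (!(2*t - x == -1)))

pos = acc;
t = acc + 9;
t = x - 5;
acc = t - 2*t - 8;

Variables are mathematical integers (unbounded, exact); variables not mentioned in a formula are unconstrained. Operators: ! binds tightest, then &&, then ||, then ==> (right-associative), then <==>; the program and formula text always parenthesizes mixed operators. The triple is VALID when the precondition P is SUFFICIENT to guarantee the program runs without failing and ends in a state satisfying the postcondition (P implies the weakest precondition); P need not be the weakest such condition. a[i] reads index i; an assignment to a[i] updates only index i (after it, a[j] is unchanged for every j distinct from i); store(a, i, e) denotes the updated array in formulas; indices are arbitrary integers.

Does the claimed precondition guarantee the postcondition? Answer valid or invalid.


Working backward. After the program, the postcondition (!(t + 4 == -1 && data[acc] - 7 == 6)) ==> ((x <= -2 <==> 2*acc + data[t] - 7 == 3) && (!(2*t - x == -1))) must hold; in canonical form it is (!(t == -5 && data[acc] == 13)) ==> ((x <= -2 <==> data[t] + 2*acc == 10) && (!(2*t == x - 1))).
Before acc := t - 2*t - 8: (!(t == -5 && data[-t - 8] == 13)) ==> ((x <= -2 <==> data[t] == 2*t + 26) && (!(2*t == x - 1)))
Before t := x - 5: (!(x == 0 && data[-x - 3] == 13)) ==> ((x <= -2 <==> data[x - 5] == 2*x + 16) && (!(x == 9)))
Before t := acc + 9: (!(x == 0 && data[-x - 3] == 13)) ==> ((x <= -2 <==> data[x - 5] == 2*x + 16) && (!(x == 9)))
Before pos := acc: (!(x == 0 && data[-x - 3] == 13)) ==> ((x <= -2 <==> data[x - 5] == 2*x + 16) && (!(x == 9)))
The weakest precondition is (!(x == 0 && data[-x - 3] == 13)) ==> ((x <= -2 <==> data[x - 5] == 2*x + 16) && (!(x == 9))).
Check whether data[-9] == 8 && x == -4 implies it.
Every state satisfying the precondition satisfies the weakest precondition: the implication holds.
Answer: valid


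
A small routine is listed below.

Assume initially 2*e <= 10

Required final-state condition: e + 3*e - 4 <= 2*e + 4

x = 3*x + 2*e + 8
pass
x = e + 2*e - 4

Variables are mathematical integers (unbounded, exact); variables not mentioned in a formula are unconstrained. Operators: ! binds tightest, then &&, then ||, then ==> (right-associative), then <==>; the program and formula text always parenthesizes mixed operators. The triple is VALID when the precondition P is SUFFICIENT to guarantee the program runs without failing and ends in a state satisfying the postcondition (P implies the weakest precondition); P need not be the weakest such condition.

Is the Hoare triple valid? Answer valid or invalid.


Working backward. After the program, the postcondition e + 3*e - 4 <= 2*e + 4 must hold; in canonical form it is 2*e <= 8.
Before x := e + 2*e - 4: 2*e <= 8
Before skip: 2*e <= 8
Before x := 3*x + 2*e + 8: 2*e <= 8
The weakest precondition is 2*e <= 8.
Check whether 2*e <= 10 implies it.
Countermodel: at the initial state e = 5, the precondition holds but the weakest precondition fails.
Answer: invalid


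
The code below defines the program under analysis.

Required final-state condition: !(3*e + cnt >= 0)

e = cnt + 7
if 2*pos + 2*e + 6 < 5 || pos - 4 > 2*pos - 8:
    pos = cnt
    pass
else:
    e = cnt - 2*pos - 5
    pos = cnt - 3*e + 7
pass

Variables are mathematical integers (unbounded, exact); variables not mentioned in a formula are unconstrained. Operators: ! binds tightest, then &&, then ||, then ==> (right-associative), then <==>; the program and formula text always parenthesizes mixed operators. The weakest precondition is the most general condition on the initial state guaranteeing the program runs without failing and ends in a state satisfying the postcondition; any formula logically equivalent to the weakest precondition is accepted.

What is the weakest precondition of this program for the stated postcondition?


Working backward. After the program, the postcondition !(3*e + cnt >= 0) must hold; in canonical form it is !(cnt + 3*e >= 0).
Before skip: !(cnt + 3*e >= 0)
Then branch requires !(cnt + 3*e >= 0); else branch requires !(4*cnt >= 6*pos + 15).
Before the if: ((2*e + 2*pos < -1 || pos < 4) ==> (!(cnt + 3*e >= 0))) && ((!(2*e + 2*pos < -1 || pos < 4)) ==> (!(4*cnt >= 6*pos + 15)))
Before e := cnt + 7: ((2*cnt + 2*pos < -15 || pos < 4) ==> (!(4*cnt >= -21))) && ((!(2*cnt + 2*pos < -15 || pos < 4)) ==> (!(4*cnt >= 6*pos + 15)))
Answer: WP = ((2*cnt + 2*pos < -15 || pos < 4) ==> (!(4*cnt >= -21))) && ((!(2*cnt + 2*pos < -15 || pos < 4)) ==> (!(4*cnt >= 6*pos + 15)))


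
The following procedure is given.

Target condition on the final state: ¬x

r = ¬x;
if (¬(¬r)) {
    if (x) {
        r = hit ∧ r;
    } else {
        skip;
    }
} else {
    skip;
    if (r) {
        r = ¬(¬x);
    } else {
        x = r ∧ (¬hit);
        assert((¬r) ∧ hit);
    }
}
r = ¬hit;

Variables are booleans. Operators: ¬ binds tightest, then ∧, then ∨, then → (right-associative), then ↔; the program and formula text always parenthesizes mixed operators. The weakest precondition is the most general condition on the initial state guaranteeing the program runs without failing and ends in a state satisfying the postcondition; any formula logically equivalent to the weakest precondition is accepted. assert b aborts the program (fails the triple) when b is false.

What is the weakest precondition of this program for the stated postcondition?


Working backward. After the program, ¬x must hold.
Before r := ¬hit: ¬x
Then branch requires x → (¬x); else branch requires (r → (¬x)) ∧ ((¬r) → ((¬r) ∧ hit ∧ (¬(r ∧ (¬hit))))).
Before the if: (r → (x → (¬x))) ∧ ((¬r) → ((r → (¬x)) ∧ ((¬r) → ((¬r) ∧ hit ∧ (¬(r ∧ (¬hit)))))))
Before r := ¬x: ((¬x) → (x → (¬x))) ∧ (x → (x → (x ∧ hit ∧ (¬((¬x) ∧ (¬hit))))))
Answer: WP = ((¬x) → (x → (¬x))) ∧ (x → (x → (x ∧ hit ∧ (¬((¬x) ∧ (¬hit))))))


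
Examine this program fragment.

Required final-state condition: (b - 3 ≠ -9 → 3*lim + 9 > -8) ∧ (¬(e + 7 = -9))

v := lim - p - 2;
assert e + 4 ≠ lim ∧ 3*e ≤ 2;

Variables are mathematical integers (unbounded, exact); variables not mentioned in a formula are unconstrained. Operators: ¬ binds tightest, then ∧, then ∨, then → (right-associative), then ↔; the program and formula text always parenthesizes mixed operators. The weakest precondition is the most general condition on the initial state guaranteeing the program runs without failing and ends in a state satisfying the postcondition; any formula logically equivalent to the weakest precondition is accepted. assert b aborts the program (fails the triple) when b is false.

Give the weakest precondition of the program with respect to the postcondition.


Working backward. After the program, the postcondition (b - 3 ≠ -9 → 3*lim + 9 > -8) ∧ (¬(e + 7 = -9)) must hold; in canonical form it is (b ≠ -6 → 3*lim > -17) ∧ (¬(e = -16)).
Before assert e + 4 ≠ lim ∧ 3*e ≤ 2: e ≠ lim - 4 ∧ 3*e ≤ 2 ∧ (b ≠ -6 → 3*lim > -17) ∧ (¬(e = -16))
Before v := lim - p - 2: e ≠ lim - 4 ∧ 3*e ≤ 2 ∧ (b ≠ -6 → 3*lim > -17) ∧ (¬(e = -16))
Answer: WP = e ≠ lim - 4 ∧ 3*e ≤ 2 ∧ (b ≠ -6 → 3*lim > -17) ∧ (¬(e = -16))


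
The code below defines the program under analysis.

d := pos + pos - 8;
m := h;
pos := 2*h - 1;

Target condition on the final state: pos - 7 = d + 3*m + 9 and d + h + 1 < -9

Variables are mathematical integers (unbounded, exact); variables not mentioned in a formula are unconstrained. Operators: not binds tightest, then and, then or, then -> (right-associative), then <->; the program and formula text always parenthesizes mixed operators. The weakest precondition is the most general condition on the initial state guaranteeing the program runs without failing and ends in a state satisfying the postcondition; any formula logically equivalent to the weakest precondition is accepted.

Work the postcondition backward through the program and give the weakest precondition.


Working backward. After the program, the postcondition pos - 7 = d + 3*m + 9 and d + h + 1 < -9 must hold; in canonical form it is pos = d + 3*m + 16 and d + h < -10.
Before pos := 2*h - 1: 2*h = d + 3*m + 17 and d + h < -10
Before m := h: d + h = -17 and d + h < -10
Before d := pos + pos - 8: h + 2*pos = -9 and h + 2*pos < -2
Answer: WP = h + 2*pos = -9 and h + 2*pos < -2


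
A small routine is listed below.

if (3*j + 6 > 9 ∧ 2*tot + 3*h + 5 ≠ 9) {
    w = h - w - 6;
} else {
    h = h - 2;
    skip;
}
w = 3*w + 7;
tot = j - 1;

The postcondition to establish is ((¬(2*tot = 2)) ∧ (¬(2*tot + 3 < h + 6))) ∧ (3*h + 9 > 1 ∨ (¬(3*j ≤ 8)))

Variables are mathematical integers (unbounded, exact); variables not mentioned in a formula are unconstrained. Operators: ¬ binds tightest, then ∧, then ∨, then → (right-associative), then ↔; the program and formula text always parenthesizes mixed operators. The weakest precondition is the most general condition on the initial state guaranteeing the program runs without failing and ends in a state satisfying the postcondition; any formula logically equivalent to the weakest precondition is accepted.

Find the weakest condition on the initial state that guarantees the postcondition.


Working backward. After the program, the postcondition ((¬(2*tot = 2)) ∧ (¬(2*tot + 3 < h + 6))) ∧ (3*h + 9 > 1 ∨ (¬(3*j ≤ 8))) must hold; in canonical form it is (¬(2*tot = 2)) ∧ (¬(2*tot < h + 3)) ∧ (3*h > -8 ∨ (¬(3*j ≤ 8))).
Before tot := j - 1: (¬(2*j = 4)) ∧ (¬(2*j < h + 5)) ∧ (3*h > -8 ∨ (¬(3*j ≤ 8)))
Before w := 3*w + 7: (¬(2*j = 4)) ∧ (¬(2*j < h + 5)) ∧ (3*h > -8 ∨ (¬(3*j ≤ 8)))
Then branch requires (¬(2*j = 4)) ∧ (¬(2*j < h + 5)) ∧ (3*h > -8 ∨ (¬(3*j ≤ 8))); else branch requires (¬(2*j = 4)) ∧ (¬(2*j < h + 3)) ∧ (3*h > -2 ∨ (¬(3*j ≤ 8))).
Before the if: ((3*j > 3 ∧ 3*h + 2*tot ≠ 4) → ((¬(2*j = 4)) ∧ (¬(2*j < h + 5)) ∧ (3*h > -8 ∨ (¬(3*j ≤ 8))))) ∧ ((¬(3*j > 3 ∧ 3*h + 2*tot ≠ 4)) → ((¬(2*j = 4)) ∧ (¬(2*j < h + 3)) ∧ (3*h > -2 ∨ (¬(3*j ≤ 8)))))
Answer: WP = ((3*j > 3 ∧ 3*h + 2*tot ≠ 4) → ((¬(2*j = 4)) ∧ (¬(2*j < h + 5)) ∧ (3*h > -8 ∨ (¬(3*j ≤ 8))))) ∧ ((¬(3*j > 3 ∧ 3*h + 2*tot ≠ 4)) → ((¬(2*j = 4)) ∧ (¬(2*j < h + 3)) ∧ (3*h > -2 ∨ (¬(3*j ≤ 8)))))


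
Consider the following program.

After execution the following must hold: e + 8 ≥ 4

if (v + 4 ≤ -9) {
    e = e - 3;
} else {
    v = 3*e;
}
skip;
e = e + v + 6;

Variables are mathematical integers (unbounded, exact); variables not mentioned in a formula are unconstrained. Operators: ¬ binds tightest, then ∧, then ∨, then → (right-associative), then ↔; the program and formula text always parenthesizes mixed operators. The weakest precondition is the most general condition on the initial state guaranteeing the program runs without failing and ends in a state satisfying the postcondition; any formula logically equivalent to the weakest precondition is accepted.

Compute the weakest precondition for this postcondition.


Working backward. After the program, the postcondition e + 8 ≥ 4 must hold; in canonical form it is e ≥ -4.
Before e := e + v + 6: e + v ≥ -10
Before skip: e + v ≥ -10
Then branch requires e + v ≥ -7; else branch requires 4*e ≥ -10.
Before the if: (v ≤ -13 → e + v ≥ -7) ∧ ((¬(v ≤ -13)) → 4*e ≥ -10)
Answer: WP = (v ≤ -13 → e + v ≥ -7) ∧ ((¬(v ≤ -13)) → 4*e ≥ -10)


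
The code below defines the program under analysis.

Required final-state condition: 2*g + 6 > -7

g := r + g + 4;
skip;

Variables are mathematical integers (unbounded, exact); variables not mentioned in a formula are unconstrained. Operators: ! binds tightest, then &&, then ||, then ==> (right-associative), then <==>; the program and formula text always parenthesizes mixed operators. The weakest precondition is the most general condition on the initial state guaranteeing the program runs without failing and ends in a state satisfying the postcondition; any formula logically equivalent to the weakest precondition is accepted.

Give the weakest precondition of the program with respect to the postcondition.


Working backward. After the program, the postcondition 2*g + 6 > -7 must hold; in canonical form it is 2*g > -13.
Before skip: 2*g > -13
Before g := r + g + 4: 2*g + 2*r > -21
Answer: WP = 2*g + 2*r > -21


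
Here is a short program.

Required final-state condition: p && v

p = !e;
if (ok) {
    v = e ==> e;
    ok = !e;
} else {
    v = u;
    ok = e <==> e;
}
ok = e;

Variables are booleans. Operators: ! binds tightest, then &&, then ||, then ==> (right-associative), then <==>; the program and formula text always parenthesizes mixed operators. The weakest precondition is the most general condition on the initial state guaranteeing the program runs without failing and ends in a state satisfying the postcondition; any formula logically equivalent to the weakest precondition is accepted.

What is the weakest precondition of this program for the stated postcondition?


Working backward. After the program, p && v must hold.
Before ok := e: p && v
Then branch requires p; else branch requires p && u.
Before the if: (ok ==> p) && ((!ok) ==> (p && u))
Before p := !e: (ok ==> (!e)) && ((!ok) ==> ((!e) && u))
Answer: WP = (ok ==> (!e)) && ((!ok) ==> ((!e) && u))


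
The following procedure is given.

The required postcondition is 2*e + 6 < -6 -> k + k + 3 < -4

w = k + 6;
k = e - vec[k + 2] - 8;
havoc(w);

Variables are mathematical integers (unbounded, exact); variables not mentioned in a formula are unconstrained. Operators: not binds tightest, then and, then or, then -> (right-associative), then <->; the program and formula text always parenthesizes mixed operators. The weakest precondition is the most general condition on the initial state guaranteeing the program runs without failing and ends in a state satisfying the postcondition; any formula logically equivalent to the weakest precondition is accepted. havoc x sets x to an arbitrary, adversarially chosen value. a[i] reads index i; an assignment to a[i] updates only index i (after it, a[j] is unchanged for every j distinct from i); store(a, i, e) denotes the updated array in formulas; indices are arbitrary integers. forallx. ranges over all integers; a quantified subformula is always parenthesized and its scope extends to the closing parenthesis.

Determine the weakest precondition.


Working backward. After the program, the postcondition 2*e + 6 < -6 -> k + k + 3 < -4 must hold; in canonical form it is 2*e < -12 -> 2*k < -7.
Before havoc w: 2*e < -12 -> 2*k < -7
Before k := e - vec[k + 2] - 8: 2*e < -12 -> 2*e < 2*vec[k + 2] + 9
Before w := k + 6: 2*e < -12 -> 2*e < 2*vec[k + 2] + 9
Answer: WP = 2*e < -12 -> 2*e < 2*vec[k + 2] + 9


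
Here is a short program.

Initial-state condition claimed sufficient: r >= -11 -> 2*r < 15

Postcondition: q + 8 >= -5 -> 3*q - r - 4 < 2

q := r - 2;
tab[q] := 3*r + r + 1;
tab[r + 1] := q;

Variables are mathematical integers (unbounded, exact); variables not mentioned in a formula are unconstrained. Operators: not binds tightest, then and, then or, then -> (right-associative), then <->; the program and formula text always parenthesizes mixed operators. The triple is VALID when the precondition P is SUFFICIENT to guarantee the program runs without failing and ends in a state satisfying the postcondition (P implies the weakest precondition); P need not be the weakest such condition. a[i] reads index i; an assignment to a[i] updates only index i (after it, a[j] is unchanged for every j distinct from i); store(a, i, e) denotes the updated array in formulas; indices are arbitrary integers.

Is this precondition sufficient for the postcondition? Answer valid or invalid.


Working backward. After the program, the postcondition q + 8 >= -5 -> 3*q - r - 4 < 2 must hold; in canonical form it is q >= -13 -> 3*q < r + 6.
Before tab[r + 1] := q: q >= -13 -> 3*q < r + 6
Before tab[q] := 3*r + r + 1: q >= -13 -> 3*q < r + 6
Before q := r - 2: r >= -11 -> 2*r < 12
The weakest precondition is r >= -11 -> 2*r < 12.
Check whether r >= -11 -> 2*r < 15 implies it.
Countermodel: at the initial state r = 6, the precondition holds but the weakest precondition fails.
Answer: invalid


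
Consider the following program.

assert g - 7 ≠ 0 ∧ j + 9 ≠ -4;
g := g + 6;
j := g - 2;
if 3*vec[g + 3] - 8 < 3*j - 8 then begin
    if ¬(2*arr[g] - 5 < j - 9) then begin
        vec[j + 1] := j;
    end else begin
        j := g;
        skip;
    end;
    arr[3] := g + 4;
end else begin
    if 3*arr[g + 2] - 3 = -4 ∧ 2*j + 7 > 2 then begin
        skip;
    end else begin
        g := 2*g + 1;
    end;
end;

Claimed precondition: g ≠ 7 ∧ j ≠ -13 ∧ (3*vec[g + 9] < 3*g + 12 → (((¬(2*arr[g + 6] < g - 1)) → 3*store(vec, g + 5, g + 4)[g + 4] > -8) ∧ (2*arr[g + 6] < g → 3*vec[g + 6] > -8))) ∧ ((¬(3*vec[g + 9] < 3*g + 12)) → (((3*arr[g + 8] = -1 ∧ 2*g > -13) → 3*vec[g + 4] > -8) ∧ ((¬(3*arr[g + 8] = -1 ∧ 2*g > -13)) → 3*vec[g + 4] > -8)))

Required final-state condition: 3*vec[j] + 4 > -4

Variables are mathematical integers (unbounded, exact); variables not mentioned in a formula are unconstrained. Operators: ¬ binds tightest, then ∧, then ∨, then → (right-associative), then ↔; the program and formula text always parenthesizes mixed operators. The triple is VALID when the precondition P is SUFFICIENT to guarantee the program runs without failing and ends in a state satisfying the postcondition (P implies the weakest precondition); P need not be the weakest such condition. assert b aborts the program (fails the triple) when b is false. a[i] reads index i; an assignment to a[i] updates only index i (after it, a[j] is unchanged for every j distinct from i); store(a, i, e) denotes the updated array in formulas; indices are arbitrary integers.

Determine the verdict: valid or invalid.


Working backward. After the program, the postcondition 3*vec[j] + 4 > -4 must hold; in canonical form it is 3*vec[j] > -8.
Then branch requires ((¬(2*arr[g] < j - 4)) → 3*store(vec, j + 1, j)[j] > -8) ∧ (2*arr[g] < j - 4 → 3*vec[g] > -8); else branch requires ((3*arr[g + 2] = -1 ∧ 2*j > -5) → 3*vec[j] > -8) ∧ ((¬(3*arr[g + 2] = -1 ∧ 2*j > -5)) → 3*vec[j] > -8).
Before the if: (3*vec[g + 3] < 3*j → (((¬(2*arr[g] < j - 4)) → 3*store(vec, j + 1, j)[j] > -8) ∧ (2*arr[g] < j - 4 → 3*vec[g] > -8))) ∧ ((¬(3*vec[g + 3] < 3*j)) → (((3*arr[g + 2] = -1 ∧ 2*j > -5) → 3*vec[j] > -8) ∧ ((¬(3*arr[g + 2] = -1 ∧ 2*j > -5)) → 3*vec[j] > -8)))
Before j := g - 2: (3*vec[g + 3] < 3*g - 6 → (((¬(2*arr[g] < g - 6)) → 3*store(vec, g - 1, g - 2)[g - 2] > -8) ∧ (2*arr[g] < g - 6 → 3*vec[g] > -8))) ∧ ((¬(3*vec[g + 3] < 3*g - 6)) → (((3*arr[g + 2] = -1 ∧ 2*g > -1) → 3*vec[g - 2] > -8) ∧ ((¬(3*arr[g + 2] = -1 ∧ 2*g > -1)) → 3*vec[g - 2] > -8)))
Before g := g + 6: (3*vec[g + 9] < 3*g + 12 → (((¬(2*arr[g + 6] < g)) → 3*store(vec, g + 5, g + 4)[g + 4] > -8) ∧ (2*arr[g + 6] < g → 3*vec[g + 6] > -8))) ∧ ((¬(3*vec[g + 9] < 3*g + 12)) → (((3*arr[g + 8] = -1 ∧ 2*g > -13) → 3*vec[g + 4] > -8) ∧ ((¬(3*arr[g + 8] = -1 ∧ 2*g > -13)) → 3*vec[g + 4] > -8)))
Before assert g - 7 ≠ 0 ∧ j + 9 ≠ -4: g ≠ 7 ∧ j ≠ -13 ∧ (3*vec[g + 9] < 3*g + 12 → (((¬(2*arr[g + 6] < g)) → 3*store(vec, g + 5, g + 4)[g + 4] > -8) ∧ (2*arr[g + 6] < g → 3*vec[g + 6] > -8))) ∧ ((¬(3*vec[g + 9] < 3*g + 12)) → (((3*arr[g + 8] = -1 ∧ 2*g > -13) → 3*vec[g + 4] > -8) ∧ ((¬(3*arr[g + 8] = -1 ∧ 2*g > -13)) → 3*vec[g + 4] > -8)))
The weakest precondition is g ≠ 7 ∧ j ≠ -13 ∧ (3*vec[g + 9] < 3*g + 12 → (((¬(2*arr[g + 6] < g)) → 3*store(vec, g + 5, g + 4)[g + 4] > -8) ∧ (2*arr[g + 6] < g → 3*vec[g + 6] > -8))) ∧ ((¬(3*vec[g + 9] < 3*g + 12)) → (((3*arr[g + 8] = -1 ∧ 2*g > -13) → 3*vec[g + 4] > -8) ∧ ((¬(3*arr[g + 8] = -1 ∧ 2*g > -13)) → 3*vec[g + 4] > -8))).
Check whether g ≠ 7 ∧ j ≠ -13 ∧ (3*vec[g + 9] < 3*g + 12 → (((¬(2*arr[g + 6] < g - 1)) → 3*store(vec, g + 5, g + 4)[g + 4] > -8) ∧ (2*arr[g + 6] < g → 3*vec[g + 6] > -8))) ∧ ((¬(3*vec[g + 9] < 3*g + 12)) → (((3*arr[g + 8] = -1 ∧ 2*g > -13) → 3*vec[g + 4] > -8) ∧ ((¬(3*arr[g + 8] = -1 ∧ 2*g > -13)) → 3*vec[g + 4] > -8))) implies it.
Every state satisfying the precondition satisfies the weakest precondition: the implication holds.
Answer: valid


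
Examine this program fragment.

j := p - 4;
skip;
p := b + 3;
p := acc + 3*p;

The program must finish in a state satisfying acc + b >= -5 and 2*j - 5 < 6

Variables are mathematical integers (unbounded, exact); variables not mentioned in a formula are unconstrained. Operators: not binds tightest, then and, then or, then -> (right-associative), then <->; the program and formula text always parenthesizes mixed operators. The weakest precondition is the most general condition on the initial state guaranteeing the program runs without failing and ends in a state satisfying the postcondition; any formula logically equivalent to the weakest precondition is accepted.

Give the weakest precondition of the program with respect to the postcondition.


Working backward. After the program, the postcondition acc + b >= -5 and 2*j - 5 < 6 must hold; in canonical form it is acc + b >= -5 and 2*j < 11.
Before p := acc + 3*p: acc + b >= -5 and 2*j < 11
Before p := b + 3: acc + b >= -5 and 2*j < 11
Before skip: acc + b >= -5 and 2*j < 11
Before j := p - 4: acc + b >= -5 and 2*p < 19
Answer: WP = acc + b >= -5 and 2*p < 19


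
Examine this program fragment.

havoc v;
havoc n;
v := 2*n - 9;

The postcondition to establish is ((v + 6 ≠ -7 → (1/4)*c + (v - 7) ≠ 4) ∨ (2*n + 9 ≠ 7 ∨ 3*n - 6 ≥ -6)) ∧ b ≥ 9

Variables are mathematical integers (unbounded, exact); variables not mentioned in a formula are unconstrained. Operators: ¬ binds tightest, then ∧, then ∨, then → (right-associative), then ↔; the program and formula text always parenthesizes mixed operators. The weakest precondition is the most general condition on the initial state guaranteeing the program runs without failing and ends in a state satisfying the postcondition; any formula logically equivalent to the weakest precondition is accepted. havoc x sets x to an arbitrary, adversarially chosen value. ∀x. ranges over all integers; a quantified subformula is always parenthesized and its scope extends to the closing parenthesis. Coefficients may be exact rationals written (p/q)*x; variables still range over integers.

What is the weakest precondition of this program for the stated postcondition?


Working backward. After the program, the postcondition ((v + 6 ≠ -7 → (1/4)*c + (v - 7) ≠ 4) ∨ (2*n + 9 ≠ 7 ∨ 3*n - 6 ≥ -6)) ∧ b ≥ 9 must hold; in canonical form it is ((v ≠ -13 → (1/4)*c + v ≠ 11) ∨ 2*n ≠ -2 ∨ 3*n ≥ 0) ∧ b ≥ 9.
Before v := 2*n - 9: ((2*n ≠ -4 → (1/4)*c + 2*n ≠ 20) ∨ 2*n ≠ -2 ∨ 3*n ≥ 0) ∧ b ≥ 9
Before havoc n: ∀n_1. (((2*n_1 ≠ -4 → (1/4)*c + 2*n_1 ≠ 20) ∨ 2*n_1 ≠ -2 ∨ 3*n_1 ≥ 0) ∧ b ≥ 9)
Before havoc v: ∀n_1. (((2*n_1 ≠ -4 → (1/4)*c + 2*n_1 ≠ 20) ∨ 2*n_1 ≠ -2 ∨ 3*n_1 ≥ 0) ∧ b ≥ 9)
Answer: WP = ∀n_1. (((2*n_1 ≠ -4 → (1/4)*c + 2*n_1 ≠ 20) ∨ 2*n_1 ≠ -2 ∨ 3*n_1 ≥ 0) ∧ b ≥ 9)


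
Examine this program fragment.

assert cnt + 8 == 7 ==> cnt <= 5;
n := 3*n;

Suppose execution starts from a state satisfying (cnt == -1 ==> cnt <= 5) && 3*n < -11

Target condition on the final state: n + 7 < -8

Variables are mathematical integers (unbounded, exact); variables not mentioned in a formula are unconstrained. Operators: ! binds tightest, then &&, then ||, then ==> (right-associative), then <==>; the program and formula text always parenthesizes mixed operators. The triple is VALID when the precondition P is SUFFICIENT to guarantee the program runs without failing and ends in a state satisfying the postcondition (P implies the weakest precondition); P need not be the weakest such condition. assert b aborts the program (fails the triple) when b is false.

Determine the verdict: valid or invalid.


Working backward. After the program, the postcondition n + 7 < -8 must hold; in canonical form it is n < -15.
Before n := 3*n: 3*n < -15
Before assert cnt + 8 == 7 ==> cnt <= 5: (cnt == -1 ==> cnt <= 5) && 3*n < -15
The weakest precondition is (cnt == -1 ==> cnt <= 5) && 3*n < -15.
Check whether (cnt == -1 ==> cnt <= 5) && 3*n < -11 implies it.
Countermodel: at the initial state cnt = 0, n = -5, the precondition holds but the weakest precondition fails.
Answer: invalid


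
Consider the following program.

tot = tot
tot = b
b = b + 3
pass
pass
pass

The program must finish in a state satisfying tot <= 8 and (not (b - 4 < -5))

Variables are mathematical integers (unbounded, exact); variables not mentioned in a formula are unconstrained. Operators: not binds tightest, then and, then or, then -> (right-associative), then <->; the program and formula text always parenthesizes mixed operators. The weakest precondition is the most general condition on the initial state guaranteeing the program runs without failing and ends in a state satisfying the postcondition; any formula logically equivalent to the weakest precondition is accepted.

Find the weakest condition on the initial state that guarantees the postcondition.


Working backward. After the program, the postcondition tot <= 8 and (not (b - 4 < -5)) must hold; in canonical form it is tot <= 8 and (not (b < -1)).
Before skip: tot <= 8 and (not (b < -1))
Before skip: tot <= 8 and (not (b < -1))
Before skip: tot <= 8 and (not (b < -1))
Before b := b + 3: tot <= 8 and (not (b < -4))
Before tot := b: b <= 8 and (not (b < -4))
Before tot := tot: b <= 8 and (not (b < -4))
Answer: WP = b <= 8 and (not (b < -4))


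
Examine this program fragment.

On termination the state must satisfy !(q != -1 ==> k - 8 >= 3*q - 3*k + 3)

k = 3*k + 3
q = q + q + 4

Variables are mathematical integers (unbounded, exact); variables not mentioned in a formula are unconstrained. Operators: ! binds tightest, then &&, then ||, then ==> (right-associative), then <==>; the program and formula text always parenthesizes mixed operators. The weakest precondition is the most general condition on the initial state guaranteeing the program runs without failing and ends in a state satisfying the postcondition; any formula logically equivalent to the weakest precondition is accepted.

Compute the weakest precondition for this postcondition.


Working backward. After the program, the postcondition !(q != -1 ==> k - 8 >= 3*q - 3*k + 3) must hold; in canonical form it is !(q != -1 ==> 4*k >= 3*q + 11).
Before q := q + q + 4: !(2*q != -5 ==> 4*k >= 6*q + 23)
Before k := 3*k + 3: !(2*q != -5 ==> 12*k >= 6*q + 11)
Answer: WP = !(2*q != -5 ==> 12*k >= 6*q + 11)


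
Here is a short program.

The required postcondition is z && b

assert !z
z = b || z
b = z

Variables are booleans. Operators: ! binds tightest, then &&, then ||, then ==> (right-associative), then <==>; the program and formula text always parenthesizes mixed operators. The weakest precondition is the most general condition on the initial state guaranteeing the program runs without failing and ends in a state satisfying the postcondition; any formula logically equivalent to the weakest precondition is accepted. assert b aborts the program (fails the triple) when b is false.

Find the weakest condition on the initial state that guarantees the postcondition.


Working backward. After the program, z && b must hold.
Before b := z: z
Before z := b || z: b || z
Before assert !z: (!z) && (b || z)
Answer: WP = (!z) && (b || z)
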